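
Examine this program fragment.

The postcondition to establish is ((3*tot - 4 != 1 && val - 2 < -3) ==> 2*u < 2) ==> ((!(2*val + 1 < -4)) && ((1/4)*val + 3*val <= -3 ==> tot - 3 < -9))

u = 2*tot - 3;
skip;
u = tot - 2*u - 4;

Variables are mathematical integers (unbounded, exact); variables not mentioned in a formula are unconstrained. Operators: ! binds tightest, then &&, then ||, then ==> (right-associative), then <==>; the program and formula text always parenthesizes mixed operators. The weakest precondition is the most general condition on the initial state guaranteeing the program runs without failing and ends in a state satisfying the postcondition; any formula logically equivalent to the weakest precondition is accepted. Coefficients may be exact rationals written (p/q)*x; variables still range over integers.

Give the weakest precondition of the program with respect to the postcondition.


Working backward. After the program, the postcondition ((3*tot - 4 != 1 && val - 2 < -3) ==> 2*u < 2) ==> ((!(2*val + 1 < -4)) && ((1/4)*val + 3*val <= -3 ==> tot - 3 < -9)) must hold; in canonical form it is ((3*tot != 5 && val < -1) ==> 2*u < 2) ==> ((!(2*val < -5)) && ((13/4)*val <= -3 ==> tot < -6)).
Before u := tot - 2*u - 4: ((3*tot != 5 && val < -1) ==> 2*tot < 4*u + 10) ==> ((!(2*val < -5)) && ((13/4)*val <= -3 ==> tot < -6))
Before skip: ((3*tot != 5 && val < -1) ==> 2*tot < 4*u + 10) ==> ((!(2*val < -5)) && ((13/4)*val <= -3 ==> tot < -6))
Before u := 2*tot - 3: ((3*tot != 5 && val < -1) ==> 6*tot > 2) ==> ((!(2*val < -5)) && ((13/4)*val <= -3 ==> tot < -6))
Answer: WP = ((3*tot != 5 && val < -1) ==> 6*tot > 2) ==> ((!(2*val < -5)) && ((13/4)*val <= -3 ==> tot < -6))


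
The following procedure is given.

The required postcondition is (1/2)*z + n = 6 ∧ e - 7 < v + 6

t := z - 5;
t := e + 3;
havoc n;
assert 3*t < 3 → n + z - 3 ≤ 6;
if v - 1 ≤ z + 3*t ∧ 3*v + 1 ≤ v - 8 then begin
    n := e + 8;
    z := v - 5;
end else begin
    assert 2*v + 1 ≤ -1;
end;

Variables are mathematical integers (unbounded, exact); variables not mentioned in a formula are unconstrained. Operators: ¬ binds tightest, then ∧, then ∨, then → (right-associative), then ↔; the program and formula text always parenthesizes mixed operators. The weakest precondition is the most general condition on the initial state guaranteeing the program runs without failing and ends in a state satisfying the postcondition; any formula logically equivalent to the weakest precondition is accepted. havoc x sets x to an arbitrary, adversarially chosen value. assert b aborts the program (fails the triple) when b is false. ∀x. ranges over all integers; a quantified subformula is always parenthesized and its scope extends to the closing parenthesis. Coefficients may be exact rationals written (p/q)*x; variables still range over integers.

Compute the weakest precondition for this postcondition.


Working backward. After the program, the postcondition (1/2)*z + n = 6 ∧ e - 7 < v + 6 must hold; in canonical form it is n + (1/2)*z = 6 ∧ e < v + 13.
Then branch requires e + (1/2)*v = 1/2 ∧ e < v + 13; else branch requires 2*v ≤ -2 ∧ n + (1/2)*z = 6 ∧ e < v + 13.
Before the if: ((v ≤ 3*t + z + 1 ∧ 2*v ≤ -9) → (e + (1/2)*v = 1/2 ∧ e < v + 13)) ∧ ((¬(v ≤ 3*t + z + 1 ∧ 2*v ≤ -9)) → (2*v ≤ -2 ∧ n + (1/2)*z = 6 ∧ e < v + 13))
Before assert 3*t < 3 → n + z - 3 ≤ 6: (3*t < 3 → n + z ≤ 9) ∧ ((v ≤ 3*t + z + 1 ∧ 2*v ≤ -9) → (e + (1/2)*v = 1/2 ∧ e < v + 13)) ∧ ((¬(v ≤ 3*t + z + 1 ∧ 2*v ≤ -9)) → (2*v ≤ -2 ∧ n + (1/2)*z = 6 ∧ e < v + 13))
Before havoc n: ∀n_1. ((3*t < 3 → n_1 + z ≤ 9) ∧ ((v ≤ 3*t + z + 1 ∧ 2*v ≤ -9) → (e + (1/2)*v = 1/2 ∧ e < v + 13)) ∧ ((¬(v ≤ 3*t + z + 1 ∧ 2*v ≤ -9)) → (2*v ≤ -2 ∧ n_1 + (1/2)*z = 6 ∧ e < v + 13)))
Before t := e + 3: ∀n_1. ((3*e < -6 → n_1 + z ≤ 9) ∧ ((v ≤ 3*e + z + 10 ∧ 2*v ≤ -9) → (e + (1/2)*v = 1/2 ∧ e < v + 13)) ∧ ((¬(v ≤ 3*e + z + 10 ∧ 2*v ≤ -9)) → (2*v ≤ -2 ∧ n_1 + (1/2)*z = 6 ∧ e < v + 13)))
Before t := z - 5: ∀n_1. ((3*e < -6 → n_1 + z ≤ 9) ∧ ((v ≤ 3*e + z + 10 ∧ 2*v ≤ -9) → (e + (1/2)*v = 1/2 ∧ e < v + 13)) ∧ ((¬(v ≤ 3*e + z + 10 ∧ 2*v ≤ -9)) → (2*v ≤ -2 ∧ n_1 + (1/2)*z = 6 ∧ e < v + 13)))
Answer: WP = ∀n_1. ((3*e < -6 → n_1 + z ≤ 9) ∧ ((v ≤ 3*e + z + 10 ∧ 2*v ≤ -9) → (e + (1/2)*v = 1/2 ∧ e < v + 13)) ∧ ((¬(v ≤ 3*e + z + 10 ∧ 2*v ≤ -9)) → (2*v ≤ -2 ∧ n_1 + (1/2)*z = 6 ∧ e < v + 13)))


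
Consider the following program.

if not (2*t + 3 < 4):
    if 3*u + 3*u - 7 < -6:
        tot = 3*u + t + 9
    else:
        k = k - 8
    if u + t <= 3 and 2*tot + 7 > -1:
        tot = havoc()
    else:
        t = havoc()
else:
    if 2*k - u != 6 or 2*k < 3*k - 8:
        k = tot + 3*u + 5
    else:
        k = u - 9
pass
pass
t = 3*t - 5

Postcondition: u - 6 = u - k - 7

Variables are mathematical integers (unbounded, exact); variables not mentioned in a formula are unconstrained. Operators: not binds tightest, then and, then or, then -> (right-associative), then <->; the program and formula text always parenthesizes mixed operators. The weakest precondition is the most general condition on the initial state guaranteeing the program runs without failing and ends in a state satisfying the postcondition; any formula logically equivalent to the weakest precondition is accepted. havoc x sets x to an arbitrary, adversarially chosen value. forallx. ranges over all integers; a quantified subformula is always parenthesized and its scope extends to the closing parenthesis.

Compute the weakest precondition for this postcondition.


Working backward. After the program, the postcondition u - 6 = u - k - 7 must hold; in canonical form it is k = -1.
Before t := 3*t - 5: k = -1
Before skip: k = -1
Before skip: k = -1
Then branch requires (6*u < 1 -> (((t + u <= 3 and 2*t + 6*u > -26) -> k = -1) and ((not (t + u <= 3 and 2*t + 6*u > -26)) -> k = -1))) and ((not (6*u < 1)) -> (((t + u <= 3 and 2*tot > -8) -> k = 7) and ((not (t + u <= 3 and 2*tot > -8)) -> k = 7))); else branch requires ((2*k != u + 6 or k > 8) -> tot + 3*u = -6) and ((not (2*k != u + 6 or k > 8)) -> u = 8).
Before the if: ((not (2*t < 1)) -> ((6*u < 1 -> (((t + u <= 3 and 2*t + 6*u > -26) -> k = -1) and ((not (t + u <= 3 and 2*t + 6*u > -26)) -> k = -1))) and ((not (6*u < 1)) -> (((t + u <= 3 and 2*tot > -8) -> k = 7) and ((not (t + u <= 3 and 2*tot > -8)) -> k = 7))))) and (2*t < 1 -> (((2*k != u + 6 or k > 8) -> tot + 3*u = -6) and ((not (2*k != u + 6 or k > 8)) -> u = 8)))
Answer: WP = ((not (2*t < 1)) -> ((6*u < 1 -> (((t + u <= 3 and 2*t + 6*u > -26) -> k = -1) and ((not (t + u <= 3 and 2*t + 6*u > -26)) -> k = -1))) and ((not (6*u < 1)) -> (((t + u <= 3 and 2*tot > -8) -> k = 7) and ((not (t + u <= 3 and 2*tot > -8)) -> k = 7))))) and (2*t < 1 -> (((2*k != u + 6 or k > 8) -> tot + 3*u = -6) and ((not (2*k != u + 6 or k > 8)) -> u = 8)))


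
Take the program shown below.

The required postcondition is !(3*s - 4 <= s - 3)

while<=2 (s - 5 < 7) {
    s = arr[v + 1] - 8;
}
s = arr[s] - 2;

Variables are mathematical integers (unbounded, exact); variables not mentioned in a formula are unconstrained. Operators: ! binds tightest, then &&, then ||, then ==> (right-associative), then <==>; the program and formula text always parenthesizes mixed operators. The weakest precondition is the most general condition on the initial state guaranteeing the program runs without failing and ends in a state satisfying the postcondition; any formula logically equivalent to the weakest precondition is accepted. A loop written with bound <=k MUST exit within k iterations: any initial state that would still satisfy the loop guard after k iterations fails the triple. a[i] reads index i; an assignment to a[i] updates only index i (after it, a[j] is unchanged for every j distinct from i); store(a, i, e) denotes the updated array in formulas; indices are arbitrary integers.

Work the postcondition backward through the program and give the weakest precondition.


Working backward. After the program, the postcondition !(3*s - 4 <= s - 3) must hold; in canonical form it is !(2*s <= 1).
Before s := arr[s] - 2: !(2*arr[s] <= 5)
Before the loop (bound <=2), unroll the exhaustion recursion (WP_0 = exit-now case; WP_j = one more guarded iteration, up to j = 2):
  WP_0: (!(s < 12)) && (!(2*arr[s] <= 5))
  WP_1: (s < 12 ==> ((!(arr[v + 1] < 20)) && (!(2*arr[arr[v + 1] - 8] <= 5)))) && ((!(s < 12)) ==> (!(2*arr[s] <= 5)))
  WP_2: (s < 12 ==> ((arr[v + 1] < 20 ==> ((!(arr[v + 1] < 20)) && (!(2*arr[arr[v + 1] - 8] <= 5)))) && ((!(arr[v + 1] < 20)) ==> (!(2*arr[arr[v + 1] - 8] <= 5))))) && ((!(s < 12)) ==> (!(2*arr[s] <= 5)))
So before the loop: (s < 12 ==> ((arr[v + 1] < 20 ==> ((!(arr[v + 1] < 20)) && (!(2*arr[arr[v + 1] - 8] <= 5)))) && ((!(arr[v + 1] < 20)) ==> (!(2*arr[arr[v + 1] - 8] <= 5))))) && ((!(s < 12)) ==> (!(2*arr[s] <= 5)))
Answer: WP = (s < 12 ==> ((arr[v + 1] < 20 ==> ((!(arr[v + 1] < 20)) && (!(2*arr[arr[v + 1] - 8] <= 5)))) && ((!(arr[v + 1] < 20)) ==> (!(2*arr[arr[v + 1] - 8] <= 5))))) && ((!(s < 12)) ==> (!(2*arr[s] <= 5)))


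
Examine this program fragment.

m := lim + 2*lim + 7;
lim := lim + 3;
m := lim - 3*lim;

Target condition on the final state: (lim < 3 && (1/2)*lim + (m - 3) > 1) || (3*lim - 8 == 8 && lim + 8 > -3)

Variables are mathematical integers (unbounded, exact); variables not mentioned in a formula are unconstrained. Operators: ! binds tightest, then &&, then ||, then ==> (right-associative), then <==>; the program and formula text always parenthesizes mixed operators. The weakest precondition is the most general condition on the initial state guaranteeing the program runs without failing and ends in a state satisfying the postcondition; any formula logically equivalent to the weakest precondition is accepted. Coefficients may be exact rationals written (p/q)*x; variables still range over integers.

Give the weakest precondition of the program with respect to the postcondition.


Working backward. After the program, the postcondition (lim < 3 && (1/2)*lim + (m - 3) > 1) || (3*lim - 8 == 8 && lim + 8 > -3) must hold; in canonical form it is (lim < 3 && (1/2)*lim + m > 4) || (3*lim == 16 && lim > -11).
Before m := lim - 3*lim: (lim < 3 && (3/2)*lim < -4) || (3*lim == 16 && lim > -11)
Before lim := lim + 3: (lim < 0 && (3/2)*lim < -17/2) || (3*lim == 7 && lim > -14)
Before m := lim + 2*lim + 7: (lim < 0 && (3/2)*lim < -17/2) || (3*lim == 7 && lim > -14)
Answer: WP = (lim < 0 && (3/2)*lim < -17/2) || (3*lim == 7 && lim > -14)


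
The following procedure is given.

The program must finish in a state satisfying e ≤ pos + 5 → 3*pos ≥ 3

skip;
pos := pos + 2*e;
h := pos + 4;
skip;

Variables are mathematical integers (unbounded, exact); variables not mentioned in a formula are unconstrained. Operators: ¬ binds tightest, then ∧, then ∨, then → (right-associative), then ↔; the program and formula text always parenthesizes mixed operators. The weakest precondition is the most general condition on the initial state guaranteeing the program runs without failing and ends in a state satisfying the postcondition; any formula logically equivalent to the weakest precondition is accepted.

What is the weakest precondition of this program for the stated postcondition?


Working backward. After the program, e ≤ pos + 5 → 3*pos ≥ 3 must hold.
Before skip: e ≤ pos + 5 → 3*pos ≥ 3
Before h := pos + 4: e ≤ pos + 5 → 3*pos ≥ 3
Before pos := pos + 2*e: e + pos ≥ -5 → 6*e + 3*pos ≥ 3
Before skip: e + pos ≥ -5 → 6*e + 3*pos ≥ 3
Answer: WP = e + pos ≥ -5 → 6*e + 3*pos ≥ 3


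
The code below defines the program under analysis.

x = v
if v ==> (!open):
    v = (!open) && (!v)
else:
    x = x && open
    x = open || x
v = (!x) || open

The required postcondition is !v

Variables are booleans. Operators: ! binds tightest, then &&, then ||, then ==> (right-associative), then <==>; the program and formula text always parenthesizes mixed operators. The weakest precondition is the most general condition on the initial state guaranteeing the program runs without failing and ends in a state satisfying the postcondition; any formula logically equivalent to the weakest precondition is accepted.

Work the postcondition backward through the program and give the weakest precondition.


Working backward. After the program, !v must hold.
Before v := (!x) || open: !((!x) || open)
Then branch requires !((!x) || open); else branch requires !((!(open || (x && open))) || open).
Before the if: ((v ==> (!open)) ==> (!((!x) || open))) && ((!(v ==> (!open))) ==> (!((!(open || (x && open))) || open)))
Before x := v: ((v ==> (!open)) ==> (!((!v) || open))) && ((!(v ==> (!open))) ==> (!((!(open || (v && open))) || open)))
Answer: WP = ((v ==> (!open)) ==> (!((!v) || open))) && ((!(v ==> (!open))) ==> (!((!(open || (v && open))) || open)))


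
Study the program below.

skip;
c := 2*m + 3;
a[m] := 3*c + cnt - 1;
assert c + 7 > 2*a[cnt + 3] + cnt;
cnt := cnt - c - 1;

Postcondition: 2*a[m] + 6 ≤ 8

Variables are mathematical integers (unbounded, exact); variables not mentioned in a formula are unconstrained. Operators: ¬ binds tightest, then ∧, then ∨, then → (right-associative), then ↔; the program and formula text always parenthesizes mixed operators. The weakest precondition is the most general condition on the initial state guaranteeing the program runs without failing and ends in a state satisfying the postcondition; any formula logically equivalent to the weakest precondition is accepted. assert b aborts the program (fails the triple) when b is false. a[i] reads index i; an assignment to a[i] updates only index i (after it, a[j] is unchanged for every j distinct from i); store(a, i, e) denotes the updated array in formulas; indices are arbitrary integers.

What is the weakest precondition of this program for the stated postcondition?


Working backward. After the program, the postcondition 2*a[m] + 6 ≤ 8 must hold; in canonical form it is 2*a[m] ≤ 2.
Before cnt := cnt - c - 1: 2*a[m] ≤ 2
Before assert c + 7 > 2*a[cnt + 3] + cnt: c > 2*a[cnt + 3] + cnt - 7 ∧ 2*a[m] ≤ 2
Before a[m] := 3*c + cnt - 1: c > 2*store(a, m, 3*c + cnt - 1)[cnt + 3] + cnt - 7 ∧ 2*store(a, m, 3*c + cnt - 1)[m] ≤ 2
Before c := 2*m + 3: 2*m > 2*store(a, m, cnt + 6*m + 8)[cnt + 3] + cnt - 10 ∧ 2*store(a, m, cnt + 6*m + 8)[m] ≤ 2
Before skip: 2*m > 2*store(a, m, cnt + 6*m + 8)[cnt + 3] + cnt - 10 ∧ 2*store(a, m, cnt + 6*m + 8)[m] ≤ 2
Answer: WP = 2*m > 2*store(a, m, cnt + 6*m + 8)[cnt + 3] + cnt - 10 ∧ 2*store(a, m, cnt + 6*m + 8)[m] ≤ 2


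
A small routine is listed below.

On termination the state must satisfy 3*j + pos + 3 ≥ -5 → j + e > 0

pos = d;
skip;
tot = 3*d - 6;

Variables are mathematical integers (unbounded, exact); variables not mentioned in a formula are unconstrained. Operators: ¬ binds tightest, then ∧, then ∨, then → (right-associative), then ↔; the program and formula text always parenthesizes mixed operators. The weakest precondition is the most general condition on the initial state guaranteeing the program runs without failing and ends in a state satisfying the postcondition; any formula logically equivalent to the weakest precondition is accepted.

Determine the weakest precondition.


Working backward. After the program, the postcondition 3*j + pos + 3 ≥ -5 → j + e > 0 must hold; in canonical form it is 3*j + pos ≥ -8 → e + j > 0.
Before tot := 3*d - 6: 3*j + pos ≥ -8 → e + j > 0
Before skip: 3*j + pos ≥ -8 → e + j > 0
Before pos := d: d + 3*j ≥ -8 → e + j > 0
Answer: WP = d + 3*j ≥ -8 → e + j > 0


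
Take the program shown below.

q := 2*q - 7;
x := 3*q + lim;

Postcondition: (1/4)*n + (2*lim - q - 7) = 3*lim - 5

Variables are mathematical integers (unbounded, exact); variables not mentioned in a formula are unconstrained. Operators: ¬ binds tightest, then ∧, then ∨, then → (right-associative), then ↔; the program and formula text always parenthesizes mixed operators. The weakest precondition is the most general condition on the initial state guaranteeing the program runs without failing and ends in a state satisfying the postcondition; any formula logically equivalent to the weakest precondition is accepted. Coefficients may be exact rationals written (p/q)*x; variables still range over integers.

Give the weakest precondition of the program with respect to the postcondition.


Working backward. After the program, the postcondition (1/4)*n + (2*lim - q - 7) = 3*lim - 5 must hold; in canonical form it is (1/4)*n = lim + q + 2.
Before x := 3*q + lim: (1/4)*n = lim + q + 2
Before q := 2*q - 7: (1/4)*n = lim + 2*q - 5
Answer: WP = (1/4)*n = lim + 2*q - 5


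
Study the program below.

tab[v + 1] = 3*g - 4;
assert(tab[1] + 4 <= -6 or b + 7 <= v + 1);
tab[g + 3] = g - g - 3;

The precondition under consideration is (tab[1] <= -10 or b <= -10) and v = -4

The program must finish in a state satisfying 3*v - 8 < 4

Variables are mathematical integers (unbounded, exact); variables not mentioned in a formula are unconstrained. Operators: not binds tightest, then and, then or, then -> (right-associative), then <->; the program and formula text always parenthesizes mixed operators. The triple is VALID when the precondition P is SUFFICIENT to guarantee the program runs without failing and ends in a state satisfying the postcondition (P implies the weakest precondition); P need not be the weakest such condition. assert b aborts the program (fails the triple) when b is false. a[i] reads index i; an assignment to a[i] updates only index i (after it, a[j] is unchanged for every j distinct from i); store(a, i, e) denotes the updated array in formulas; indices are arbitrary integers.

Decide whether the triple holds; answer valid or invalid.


Working backward. After the program, the postcondition 3*v - 8 < 4 must hold; in canonical form it is 3*v < 12.
Before tab[g + 3] := g - g - 3: 3*v < 12
Before assert tab[1] + 4 <= -6 or b + 7 <= v + 1: (tab[1] <= -10 or b <= v - 6) and 3*v < 12
Before tab[v + 1] := 3*g - 4: (store(tab, v + 1, 3*g - 4)[1] <= -10 or b <= v - 6) and 3*v < 12
The weakest precondition is (store(tab, v + 1, 3*g - 4)[1] <= -10 or b <= v - 6) and 3*v < 12.
Check whether (tab[1] <= -10 or b <= -10) and v = -4 implies it.
Every state satisfying the precondition satisfies the weakest precondition: the implication holds.
Answer: valid


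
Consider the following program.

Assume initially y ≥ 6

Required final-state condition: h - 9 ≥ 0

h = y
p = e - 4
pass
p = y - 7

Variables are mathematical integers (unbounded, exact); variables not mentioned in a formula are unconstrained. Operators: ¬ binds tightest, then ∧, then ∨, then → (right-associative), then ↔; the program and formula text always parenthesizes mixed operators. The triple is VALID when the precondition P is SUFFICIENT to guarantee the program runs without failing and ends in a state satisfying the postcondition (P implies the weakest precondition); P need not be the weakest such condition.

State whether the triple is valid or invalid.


Working backward. After the program, the postcondition h - 9 ≥ 0 must hold; in canonical form it is h ≥ 9.
Before p := y - 7: h ≥ 9
Before skip: h ≥ 9
Before p := e - 4: h ≥ 9
Before h := y: y ≥ 9
The weakest precondition is y ≥ 9.
Check whether y ≥ 6 implies it.
Countermodel: at the initial state y = 6, the precondition holds but the weakest precondition fails.
Answer: invalid


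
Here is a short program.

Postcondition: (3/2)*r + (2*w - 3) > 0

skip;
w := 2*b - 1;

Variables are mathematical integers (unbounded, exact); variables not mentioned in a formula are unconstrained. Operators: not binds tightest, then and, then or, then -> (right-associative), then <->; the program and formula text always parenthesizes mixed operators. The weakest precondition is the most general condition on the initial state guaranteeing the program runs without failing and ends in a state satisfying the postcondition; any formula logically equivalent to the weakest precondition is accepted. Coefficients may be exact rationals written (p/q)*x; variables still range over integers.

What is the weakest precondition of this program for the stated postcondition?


Working backward. After the program, the postcondition (3/2)*r + (2*w - 3) > 0 must hold; in canonical form it is (3/2)*r + 2*w > 3.
Before w := 2*b - 1: 4*b + (3/2)*r > 5
Before skip: 4*b + (3/2)*r > 5
Answer: WP = 4*b + (3/2)*r > 5


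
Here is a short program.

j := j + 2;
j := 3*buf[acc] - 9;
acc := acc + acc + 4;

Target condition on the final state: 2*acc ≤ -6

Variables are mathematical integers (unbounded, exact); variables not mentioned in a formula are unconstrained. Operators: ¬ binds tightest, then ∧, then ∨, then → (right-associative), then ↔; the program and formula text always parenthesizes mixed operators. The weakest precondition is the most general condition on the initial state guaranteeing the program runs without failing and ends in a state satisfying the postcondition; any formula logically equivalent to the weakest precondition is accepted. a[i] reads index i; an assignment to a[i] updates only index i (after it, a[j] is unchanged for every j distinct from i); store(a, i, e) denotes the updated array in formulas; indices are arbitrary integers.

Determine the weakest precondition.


Working backward. After the program, 2*acc ≤ -6 must hold.
Before acc := acc + acc + 4: 4*acc ≤ -14
Before j := 3*buf[acc] - 9: 4*acc ≤ -14
Before j := j + 2: 4*acc ≤ -14
Answer: WP = 4*acc ≤ -14


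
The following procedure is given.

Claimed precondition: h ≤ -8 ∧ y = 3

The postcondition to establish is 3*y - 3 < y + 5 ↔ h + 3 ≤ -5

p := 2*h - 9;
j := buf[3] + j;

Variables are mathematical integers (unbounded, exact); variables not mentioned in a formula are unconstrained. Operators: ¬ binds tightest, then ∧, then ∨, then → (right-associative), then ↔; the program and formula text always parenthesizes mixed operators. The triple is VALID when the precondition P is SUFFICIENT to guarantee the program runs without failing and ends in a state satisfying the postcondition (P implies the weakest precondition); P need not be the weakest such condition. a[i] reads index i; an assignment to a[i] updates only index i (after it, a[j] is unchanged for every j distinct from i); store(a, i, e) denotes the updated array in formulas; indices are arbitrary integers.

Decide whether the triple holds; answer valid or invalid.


Working backward. After the program, the postcondition 3*y - 3 < y + 5 ↔ h + 3 ≤ -5 must hold; in canonical form it is 2*y < 8 ↔ h ≤ -8.
Before j := buf[3] + j: 2*y < 8 ↔ h ≤ -8
Before p := 2*h - 9: 2*y < 8 ↔ h ≤ -8
The weakest precondition is 2*y < 8 ↔ h ≤ -8.
Check whether h ≤ -8 ∧ y = 3 implies it.
Every state satisfying the precondition satisfies the weakest precondition: the implication holds.
Answer: valid


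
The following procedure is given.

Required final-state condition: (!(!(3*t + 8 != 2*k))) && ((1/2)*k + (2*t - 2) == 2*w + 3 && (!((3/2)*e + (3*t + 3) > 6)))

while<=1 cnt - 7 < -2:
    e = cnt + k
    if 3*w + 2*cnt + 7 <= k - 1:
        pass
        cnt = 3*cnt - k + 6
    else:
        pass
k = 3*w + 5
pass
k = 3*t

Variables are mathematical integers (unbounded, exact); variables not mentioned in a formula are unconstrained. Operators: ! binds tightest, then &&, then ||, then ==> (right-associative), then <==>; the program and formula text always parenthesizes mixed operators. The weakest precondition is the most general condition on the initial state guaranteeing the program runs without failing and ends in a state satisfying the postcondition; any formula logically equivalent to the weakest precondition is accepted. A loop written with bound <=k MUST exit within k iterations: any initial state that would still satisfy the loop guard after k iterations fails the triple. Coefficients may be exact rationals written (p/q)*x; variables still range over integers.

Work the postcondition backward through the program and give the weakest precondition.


Working backward. After the program, the postcondition (!(!(3*t + 8 != 2*k))) && ((1/2)*k + (2*t - 2) == 2*w + 3 && (!((3/2)*e + (3*t + 3) > 6))) must hold; in canonical form it is 3*t != 2*k - 8 && (1/2)*k + 2*t == 2*w + 5 && (!((3/2)*e + 3*t > 3)).
Before k := 3*t: 3*t != 8 && (7/2)*t == 2*w + 5 && (!((3/2)*e + 3*t > 3))
Before skip: 3*t != 8 && (7/2)*t == 2*w + 5 && (!((3/2)*e + 3*t > 3))
Before k := 3*w + 5: 3*t != 8 && (7/2)*t == 2*w + 5 && (!((3/2)*e + 3*t > 3))
Before the loop (bound <=1), unroll the exhaustion recursion (WP_0 = exit-now case; WP_j = one more guarded iteration, up to j = 1):
  WP_0: (!(cnt < 5)) && 3*t != 8 && (7/2)*t == 2*w + 5 && (!((3/2)*e + 3*t > 3))
  WP_1: (cnt < 5 ==> ((2*cnt + 3*w <= k - 8 ==> ((!(3*cnt < k - 1)) && 3*t != 8 && (7/2)*t == 2*w + 5 && (!((3/2)*cnt + (3/2)*k + 3*t > 3)))) && ((!(2*cnt + 3*w <= k - 8)) ==> ((!(cnt < 5)) && 3*t != 8 && (7/2)*t == 2*w + 5 && (!((3/2)*cnt + (3/2)*k + 3*t > 3)))))) && ((!(cnt < 5)) ==> (3*t != 8 && (7/2)*t == 2*w + 5 && (!((3/2)*e + 3*t > 3))))
So before the loop: (cnt < 5 ==> ((2*cnt + 3*w <= k - 8 ==> ((!(3*cnt < k - 1)) && 3*t != 8 && (7/2)*t == 2*w + 5 && (!((3/2)*cnt + (3/2)*k + 3*t > 3)))) && ((!(2*cnt + 3*w <= k - 8)) ==> ((!(cnt < 5)) && 3*t != 8 && (7/2)*t == 2*w + 5 && (!((3/2)*cnt + (3/2)*k + 3*t > 3)))))) && ((!(cnt < 5)) ==> (3*t != 8 && (7/2)*t == 2*w + 5 && (!((3/2)*e + 3*t > 3))))
Answer: WP = (cnt < 5 ==> ((2*cnt + 3*w <= k - 8 ==> ((!(3*cnt < k - 1)) && 3*t != 8 && (7/2)*t == 2*w + 5 && (!((3/2)*cnt + (3/2)*k + 3*t > 3)))) && ((!(2*cnt + 3*w <= k - 8)) ==> ((!(cnt < 5)) && 3*t != 8 && (7/2)*t == 2*w + 5 && (!((3/2)*cnt + (3/2)*k + 3*t > 3)))))) && ((!(cnt < 5)) ==> (3*t != 8 && (7/2)*t == 2*w + 5 && (!((3/2)*e + 3*t > 3))))


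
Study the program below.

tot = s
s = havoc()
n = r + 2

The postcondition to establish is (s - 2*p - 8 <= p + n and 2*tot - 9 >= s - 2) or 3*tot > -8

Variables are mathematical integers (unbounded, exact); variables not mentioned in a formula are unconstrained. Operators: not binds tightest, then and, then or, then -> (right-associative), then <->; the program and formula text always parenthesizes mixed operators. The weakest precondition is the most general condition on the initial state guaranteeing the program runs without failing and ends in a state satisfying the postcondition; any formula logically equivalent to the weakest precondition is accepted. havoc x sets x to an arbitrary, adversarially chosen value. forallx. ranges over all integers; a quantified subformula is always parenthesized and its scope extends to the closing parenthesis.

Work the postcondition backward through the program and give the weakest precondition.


Working backward. After the program, the postcondition (s - 2*p - 8 <= p + n and 2*tot - 9 >= s - 2) or 3*tot > -8 must hold; in canonical form it is (s <= n + 3*p + 8 and 2*tot >= s + 7) or 3*tot > -8.
Before n := r + 2: (s <= 3*p + r + 10 and 2*tot >= s + 7) or 3*tot > -8
Before havoc s: forall s_1. ((s_1 <= 3*p + r + 10 and 2*tot >= s_1 + 7) or 3*tot > -8)
Before tot := s: forall s_1. ((s_1 <= 3*p + r + 10 and 2*s >= s_1 + 7) or 3*s > -8)
Answer: WP = forall s_1. ((s_1 <= 3*p + r + 10 and 2*s >= s_1 + 7) or 3*s > -8)


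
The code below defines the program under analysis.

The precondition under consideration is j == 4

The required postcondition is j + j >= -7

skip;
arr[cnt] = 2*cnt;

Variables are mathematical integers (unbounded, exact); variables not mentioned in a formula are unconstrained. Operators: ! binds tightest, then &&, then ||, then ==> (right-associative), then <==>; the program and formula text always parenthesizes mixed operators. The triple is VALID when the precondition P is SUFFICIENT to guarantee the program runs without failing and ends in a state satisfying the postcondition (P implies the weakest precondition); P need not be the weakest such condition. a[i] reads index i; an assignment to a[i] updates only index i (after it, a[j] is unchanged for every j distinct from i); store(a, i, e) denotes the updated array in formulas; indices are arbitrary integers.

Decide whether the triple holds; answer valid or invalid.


Working backward. After the program, the postcondition j + j >= -7 must hold; in canonical form it is 2*j >= -7.
Before arr[cnt] := 2*cnt: 2*j >= -7
Before skip: 2*j >= -7
The weakest precondition is 2*j >= -7.
Check whether j == 4 implies it.
Every state satisfying the precondition satisfies the weakest precondition: the implication holds.
Answer: valid


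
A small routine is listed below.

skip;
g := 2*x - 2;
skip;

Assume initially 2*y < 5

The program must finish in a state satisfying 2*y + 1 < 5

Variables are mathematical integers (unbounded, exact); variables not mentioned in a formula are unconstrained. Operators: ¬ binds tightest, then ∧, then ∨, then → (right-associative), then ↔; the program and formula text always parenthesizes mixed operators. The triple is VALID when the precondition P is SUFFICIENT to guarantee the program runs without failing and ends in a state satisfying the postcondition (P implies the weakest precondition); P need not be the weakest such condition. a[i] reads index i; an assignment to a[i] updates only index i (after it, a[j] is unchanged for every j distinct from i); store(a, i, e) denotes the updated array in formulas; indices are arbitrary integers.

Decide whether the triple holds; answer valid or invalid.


Working backward. After the program, the postcondition 2*y + 1 < 5 must hold; in canonical form it is 2*y < 4.
Before skip: 2*y < 4
Before g := 2*x - 2: 2*y < 4
Before skip: 2*y < 4
The weakest precondition is 2*y < 4.
Check whether 2*y < 5 implies it.
Countermodel: at the initial state y = 2, the precondition holds but the weakest precondition fails.
Answer: invalid


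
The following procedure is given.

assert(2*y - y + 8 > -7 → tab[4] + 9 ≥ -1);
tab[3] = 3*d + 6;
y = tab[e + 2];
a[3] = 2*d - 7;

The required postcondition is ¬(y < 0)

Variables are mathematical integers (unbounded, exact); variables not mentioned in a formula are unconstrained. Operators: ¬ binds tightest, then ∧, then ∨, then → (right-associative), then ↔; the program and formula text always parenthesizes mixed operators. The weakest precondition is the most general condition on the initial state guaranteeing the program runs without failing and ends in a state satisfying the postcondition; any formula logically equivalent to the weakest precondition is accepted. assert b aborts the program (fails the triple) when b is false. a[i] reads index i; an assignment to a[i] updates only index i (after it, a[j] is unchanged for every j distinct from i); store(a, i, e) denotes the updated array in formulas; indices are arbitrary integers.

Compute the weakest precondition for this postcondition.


Working backward. After the program, ¬(y < 0) must hold.
Before a[3] := 2*d - 7: ¬(y < 0)
Before y := tab[e + 2]: ¬(tab[e + 2] < 0)
Before tab[3] := 3*d + 6: ¬(store(tab, 3, 3*d + 6)[e + 2] < 0)
Before assert 2*y - y + 8 > -7 → tab[4] + 9 ≥ -1: (y > -15 → tab[4] ≥ -10) ∧ (¬(store(tab, 3, 3*d + 6)[e + 2] < 0))
Answer: WP = (y > -15 → tab[4] ≥ -10) ∧ (¬(store(tab, 3, 3*d + 6)[e + 2] < 0))


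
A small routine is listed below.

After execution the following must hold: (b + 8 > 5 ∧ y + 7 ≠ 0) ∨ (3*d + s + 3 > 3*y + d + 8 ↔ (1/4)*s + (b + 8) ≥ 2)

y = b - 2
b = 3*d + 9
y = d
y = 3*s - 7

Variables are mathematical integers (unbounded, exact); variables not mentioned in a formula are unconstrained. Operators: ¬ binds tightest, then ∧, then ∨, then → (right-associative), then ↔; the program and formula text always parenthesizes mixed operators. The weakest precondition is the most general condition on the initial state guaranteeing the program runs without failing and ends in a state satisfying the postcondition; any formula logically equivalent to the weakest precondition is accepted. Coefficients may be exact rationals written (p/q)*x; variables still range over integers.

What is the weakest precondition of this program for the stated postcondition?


Working backward. After the program, the postcondition (b + 8 > 5 ∧ y + 7 ≠ 0) ∨ (3*d + s + 3 > 3*y + d + 8 ↔ (1/4)*s + (b + 8) ≥ 2) must hold; in canonical form it is (b > -3 ∧ y ≠ -7) ∨ (2*d + s > 3*y + 5 ↔ b + (1/4)*s ≥ -6).
Before y := 3*s - 7: (b > -3 ∧ 3*s ≠ 0) ∨ (2*d > 8*s - 16 ↔ b + (1/4)*s ≥ -6)
Before y := d: (b > -3 ∧ 3*s ≠ 0) ∨ (2*d > 8*s - 16 ↔ b + (1/4)*s ≥ -6)
Before b := 3*d + 9: (3*d > -12 ∧ 3*s ≠ 0) ∨ (2*d > 8*s - 16 ↔ 3*d + (1/4)*s ≥ -15)
Before y := b - 2: (3*d > -12 ∧ 3*s ≠ 0) ∨ (2*d > 8*s - 16 ↔ 3*d + (1/4)*s ≥ -15)
Answer: WP = (3*d > -12 ∧ 3*s ≠ 0) ∨ (2*d > 8*s - 16 ↔ 3*d + (1/4)*s ≥ -15)


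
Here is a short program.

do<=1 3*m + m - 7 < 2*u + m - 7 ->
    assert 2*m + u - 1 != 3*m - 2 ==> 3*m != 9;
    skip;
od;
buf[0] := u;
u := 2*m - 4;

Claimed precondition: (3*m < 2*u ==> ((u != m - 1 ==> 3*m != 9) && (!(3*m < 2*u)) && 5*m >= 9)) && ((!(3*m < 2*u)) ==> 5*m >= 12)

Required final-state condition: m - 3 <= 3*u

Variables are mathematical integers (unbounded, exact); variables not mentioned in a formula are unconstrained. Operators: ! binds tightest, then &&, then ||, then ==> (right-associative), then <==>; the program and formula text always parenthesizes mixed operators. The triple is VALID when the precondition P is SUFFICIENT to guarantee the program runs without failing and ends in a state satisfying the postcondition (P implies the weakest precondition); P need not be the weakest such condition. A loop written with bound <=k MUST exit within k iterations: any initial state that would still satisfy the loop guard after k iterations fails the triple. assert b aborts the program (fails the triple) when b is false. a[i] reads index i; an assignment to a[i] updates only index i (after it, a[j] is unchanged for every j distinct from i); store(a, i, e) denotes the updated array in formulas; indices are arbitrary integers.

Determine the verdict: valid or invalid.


Working backward. After the program, the postcondition m - 3 <= 3*u must hold; in canonical form it is m <= 3*u + 3.
Before u := 2*m - 4: 5*m >= 9
Before buf[0] := u: 5*m >= 9
Before the loop (bound <=1), unroll the exhaustion recursion (WP_0 = exit-now case; WP_j = one more guarded iteration, up to j = 1):
  WP_0: (!(3*m < 2*u)) && 5*m >= 9
  WP_1: (3*m < 2*u ==> ((u != m - 1 ==> 3*m != 9) && (!(3*m < 2*u)) && 5*m >= 9)) && ((!(3*m < 2*u)) ==> 5*m >= 9)
So before the loop: (3*m < 2*u ==> ((u != m - 1 ==> 3*m != 9) && (!(3*m < 2*u)) && 5*m >= 9)) && ((!(3*m < 2*u)) ==> 5*m >= 9)
The weakest precondition is (3*m < 2*u ==> ((u != m - 1 ==> 3*m != 9) && (!(3*m < 2*u)) && 5*m >= 9)) && ((!(3*m < 2*u)) ==> 5*m >= 9).
Check whether (3*m < 2*u ==> ((u != m - 1 ==> 3*m != 9) && (!(3*m < 2*u)) && 5*m >= 9)) && ((!(3*m < 2*u)) ==> 5*m >= 12) implies it.
Every state satisfying the precondition satisfies the weakest precondition: the implication holds.
Answer: valid


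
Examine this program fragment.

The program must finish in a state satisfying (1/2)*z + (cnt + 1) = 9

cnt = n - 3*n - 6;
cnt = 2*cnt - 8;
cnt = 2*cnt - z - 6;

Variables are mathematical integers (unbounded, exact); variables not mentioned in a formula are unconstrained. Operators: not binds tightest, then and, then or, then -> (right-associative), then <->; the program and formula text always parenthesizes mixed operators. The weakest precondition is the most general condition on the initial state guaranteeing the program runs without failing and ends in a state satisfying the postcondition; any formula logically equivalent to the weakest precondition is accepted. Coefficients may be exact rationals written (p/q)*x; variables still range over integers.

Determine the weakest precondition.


Working backward. After the program, the postcondition (1/2)*z + (cnt + 1) = 9 must hold; in canonical form it is cnt + (1/2)*z = 8.
Before cnt := 2*cnt - z - 6: 2*cnt = (1/2)*z + 14
Before cnt := 2*cnt - 8: 4*cnt = (1/2)*z + 30
Before cnt := n - 3*n - 6: 8*n + (1/2)*z = -54
Answer: WP = 8*n + (1/2)*z = -54


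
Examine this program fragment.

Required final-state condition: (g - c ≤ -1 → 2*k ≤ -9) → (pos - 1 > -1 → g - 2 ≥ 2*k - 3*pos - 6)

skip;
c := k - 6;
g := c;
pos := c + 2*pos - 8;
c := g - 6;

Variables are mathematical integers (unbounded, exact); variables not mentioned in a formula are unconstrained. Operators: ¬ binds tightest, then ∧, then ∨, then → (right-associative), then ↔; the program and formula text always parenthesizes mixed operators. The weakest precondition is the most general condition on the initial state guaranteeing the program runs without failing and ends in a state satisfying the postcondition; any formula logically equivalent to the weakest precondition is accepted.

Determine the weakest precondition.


Working backward. After the program, the postcondition (g - c ≤ -1 → 2*k ≤ -9) → (pos - 1 > -1 → g - 2 ≥ 2*k - 3*pos - 6) must hold; in canonical form it is (g ≤ c - 1 → 2*k ≤ -9) → (pos > 0 → g + 3*pos ≥ 2*k - 4).
Before c := g - 6: pos > 0 → g + 3*pos ≥ 2*k - 4
Before pos := c + 2*pos - 8: c + 2*pos > 8 → 3*c + g + 6*pos ≥ 2*k + 20
Before g := c: c + 2*pos > 8 → 4*c + 6*pos ≥ 2*k + 20
Before c := k - 6: k + 2*pos > 14 → 2*k + 6*pos ≥ 44
Before skip: k + 2*pos > 14 → 2*k + 6*pos ≥ 44
Answer: WP = k + 2*pos > 14 → 2*k + 6*pos ≥ 44


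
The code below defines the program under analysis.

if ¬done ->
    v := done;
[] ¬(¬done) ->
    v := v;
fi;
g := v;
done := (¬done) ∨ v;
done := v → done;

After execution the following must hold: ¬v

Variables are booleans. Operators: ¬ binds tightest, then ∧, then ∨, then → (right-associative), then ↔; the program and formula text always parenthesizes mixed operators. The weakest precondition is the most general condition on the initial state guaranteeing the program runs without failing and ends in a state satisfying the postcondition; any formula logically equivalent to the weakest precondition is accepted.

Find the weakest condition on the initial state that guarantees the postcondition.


Working backward. After the program, ¬v must hold.
Before done := v → done: ¬v
Before done := (¬done) ∨ v: ¬v
Before g := v: ¬v
Then branch requires ¬done; else branch requires ¬v.
Before the if: done → (¬v)
Answer: WP = done → (¬v)


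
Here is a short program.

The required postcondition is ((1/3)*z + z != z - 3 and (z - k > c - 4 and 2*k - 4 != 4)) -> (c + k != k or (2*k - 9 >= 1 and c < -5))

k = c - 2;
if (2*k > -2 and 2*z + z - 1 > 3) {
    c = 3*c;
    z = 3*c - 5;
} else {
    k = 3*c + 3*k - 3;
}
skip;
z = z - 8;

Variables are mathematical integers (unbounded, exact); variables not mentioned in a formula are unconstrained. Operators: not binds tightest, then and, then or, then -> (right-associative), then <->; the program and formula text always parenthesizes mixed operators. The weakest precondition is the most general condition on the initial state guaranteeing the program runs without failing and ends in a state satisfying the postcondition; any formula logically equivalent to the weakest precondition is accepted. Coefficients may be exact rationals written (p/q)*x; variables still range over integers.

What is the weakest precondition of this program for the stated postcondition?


Working backward. After the program, the postcondition ((1/3)*z + z != z - 3 and (z - k > c - 4 and 2*k - 4 != 4)) -> (c + k != k or (2*k - 9 >= 1 and c < -5)) must hold; in canonical form it is ((1/3)*z != -3 and z > c + k - 4 and 2*k != 8) -> (c != 0 or (2*k >= 10 and c < -5)).
Before z := z - 8: ((1/3)*z != -1/3 and z > c + k + 4 and 2*k != 8) -> (c != 0 or (2*k >= 10 and c < -5))
Before skip: ((1/3)*z != -1/3 and z > c + k + 4 and 2*k != 8) -> (c != 0 or (2*k >= 10 and c < -5))
Then branch requires (3*c != 4/3 and 6*c > k + 9 and 2*k != 8) -> (3*c != 0 or (2*k >= 10 and 3*c < -5)); else branch requires ((1/3)*z != -1/3 and z > 4*c + 3*k + 1 and 6*c + 6*k != 14) -> (c != 0 or (6*c + 6*k >= 16 and c < -5)).
Before the if: ((2*k > -2 and 3*z > 4) -> ((3*c != 4/3 and 6*c > k + 9 and 2*k != 8) -> (3*c != 0 or (2*k >= 10 and 3*c < -5)))) and ((not (2*k > -2 and 3*z > 4)) -> (((1/3)*z != -1/3 and z > 4*c + 3*k + 1 and 6*c + 6*k != 14) -> (c != 0 or (6*c + 6*k >= 16 and c < -5))))
Before k := c - 2: ((2*c > 2 and 3*z > 4) -> ((3*c != 4/3 and 5*c > 7 and 2*c != 12) -> (3*c != 0 or (2*c >= 14 and 3*c < -5)))) and ((not (2*c > 2 and 3*z > 4)) -> (((1/3)*z != -1/3 and z > 7*c - 5 and 12*c != 26) -> (c != 0 or (12*c >= 28 and c < -5))))
Answer: WP = ((2*c > 2 and 3*z > 4) -> ((3*c != 4/3 and 5*c > 7 and 2*c != 12) -> (3*c != 0 or (2*c >= 14 and 3*c < -5)))) and ((not (2*c > 2 and 3*z > 4)) -> (((1/3)*z != -1/3 and z > 7*c - 5 and 12*c != 26) -> (c != 0 or (12*c >= 28 and c < -5))))
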